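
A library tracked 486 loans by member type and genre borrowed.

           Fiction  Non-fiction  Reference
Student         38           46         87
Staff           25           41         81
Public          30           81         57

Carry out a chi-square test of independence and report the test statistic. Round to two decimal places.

23.99

Row totals: 171, 147, 168. Column totals: 93, 168, 225. Grand total N = 486.
Expected counts (row total × column total / N):
  Student, Fiction: 171×93/486 = 32.722
  Student, Non-fiction: 171×168/486 = 59.111
  Student, Reference: 171×225/486 = 79.167
  Staff, Fiction: 147×93/486 = 28.130
  Staff, Non-fiction: 147×168/486 = 50.815
  Staff, Reference: 147×225/486 = 68.056
  Public, Fiction: 168×93/486 = 32.148
  Public, Non-fiction: 168×168/486 = 58.074
  Public, Reference: 168×225/486 = 77.778
Contributions (O − E)²/E:
  (38 − 32.722)²/32.722 = 0.8513
  (46 − 59.111)²/59.111 = 2.9081
  (87 − 79.167)²/79.167 = 0.7750
  (25 − 28.130)²/28.130 = 0.3483
  (41 − 50.815)²/50.815 = 1.8958
  (81 − 68.056)²/68.056 = 2.4619
  (30 − 32.148)²/32.148 = 0.1435
  (81 − 58.074)²/58.074 = 9.0505
  (57 − 77.778)²/77.778 = 5.5507
χ² = 0.8513 + 2.9081 + 0.7750 + 0.3483 + 1.8958 + 2.4619 + 0.1435 + 9.0505 + 5.5507 = 23.99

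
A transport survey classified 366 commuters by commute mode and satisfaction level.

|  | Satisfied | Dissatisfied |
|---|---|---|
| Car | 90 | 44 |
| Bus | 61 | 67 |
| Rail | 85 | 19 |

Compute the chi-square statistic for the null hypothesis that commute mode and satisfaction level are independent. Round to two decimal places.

29.75

Row totals: 134, 128, 104. Column totals: 236, 130. Grand total N = 366.
Expected counts (row total × column total / N):
  Car, Satisfied: 134×236/366 = 86.404
  Car, Dissatisfied: 134×130/366 = 47.596
  Bus, Satisfied: 128×236/366 = 82.536
  Bus, Dissatisfied: 128×130/366 = 45.464
  Rail, Satisfied: 104×236/366 = 67.060
  Rail, Dissatisfied: 104×130/366 = 36.940
Contributions (O − E)²/E:
  (90 − 86.404)²/86.404 = 0.1497
  (44 − 47.596)²/47.596 = 0.2717
  (61 − 82.536)²/82.536 = 5.6194
  (67 − 45.464)²/45.464 = 10.2015
  (85 − 67.060)²/67.060 = 4.7993
  (19 − 36.940)²/36.940 = 8.7126
χ² = 0.1497 + 0.2717 + 5.6194 + 10.2015 + 4.7993 + 8.7126 = 29.75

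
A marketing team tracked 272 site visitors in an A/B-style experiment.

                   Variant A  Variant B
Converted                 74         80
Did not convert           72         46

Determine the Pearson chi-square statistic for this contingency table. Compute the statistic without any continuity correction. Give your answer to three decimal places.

4.516

Row totals: 154, 118. Column totals: 146, 126. Grand total N = 272.
Expected counts (row total × column total / N):
  Converted, Variant A: 154×146/272 = 82.6618
  Converted, Variant B: 154×126/272 = 71.3382
  Did not convert, Variant A: 118×146/272 = 63.3382
  Did not convert, Variant B: 118×126/272 = 54.6618
Contributions (O − E)²/E:
  (74 − 82.6618)²/82.6618 = 0.9076
  (80 − 71.3382)²/71.3382 = 1.0517
  (72 − 63.3382)²/63.3382 = 1.1845
  (46 − 54.6618)²/54.6618 = 1.3726
χ² = 0.9076 + 1.0517 + 1.1845 + 1.3726 = 4.516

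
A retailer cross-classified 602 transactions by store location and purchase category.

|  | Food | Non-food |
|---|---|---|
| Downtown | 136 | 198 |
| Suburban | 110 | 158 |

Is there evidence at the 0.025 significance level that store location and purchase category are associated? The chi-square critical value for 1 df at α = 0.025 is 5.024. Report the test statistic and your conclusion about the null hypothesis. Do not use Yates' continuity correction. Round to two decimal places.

0.01; fail to reject H₀

Row totals: 334, 268. Column totals: 246, 356. Grand total N = 602.
Expected counts (row total × column total / N):
  Downtown, Food: 334×246/602 = 136.485
  Downtown, Non-food: 334×356/602 = 197.515
  Suburban, Food: 268×246/602 = 109.515
  Suburban, Non-food: 268×356/602 = 158.485
Contributions (O − E)²/E:
  (136 − 136.485)²/136.485 = 0.0017
  (198 − 197.515)²/197.515 = 0.0012
  (110 − 109.515)²/109.515 = 0.0021
  (158 − 158.485)²/158.485 = 0.0015
χ² = 0.0017 + 0.0012 + 0.0021 + 0.0015 = 0.01
df = (2−1)(2−1) = 1. Since 0.01 < 5.024, fail to reject the null hypothesis of independence at α = 0.025.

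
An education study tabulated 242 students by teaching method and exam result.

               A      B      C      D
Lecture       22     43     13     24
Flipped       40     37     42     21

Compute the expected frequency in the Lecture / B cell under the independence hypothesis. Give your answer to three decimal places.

33.719

Row total (Lecture) = 102; column total (B) = 80; grand total N = 242.
Expected count = (row total × column total) / N = 102 × 80 / 242 = 33.719.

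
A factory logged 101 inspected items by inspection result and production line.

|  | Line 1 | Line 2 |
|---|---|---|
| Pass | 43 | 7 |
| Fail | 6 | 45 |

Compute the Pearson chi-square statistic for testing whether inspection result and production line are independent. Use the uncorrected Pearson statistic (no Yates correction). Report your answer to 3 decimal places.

Row totals: 50, 51. Column totals: 49, 52. Grand total N = 101.
Expected counts (row total × column total / N):
  Pass, Line 1: 50×49/101 = 24.257426
  Pass, Line 2: 50×52/101 = 25.742574
  Fail, Line 1: 51×49/101 = 24.742574
  Fail, Line 2: 51×52/101 = 26.257426
Contributions (O − E)²/E:
  (43 − 24.257426)²/24.257426 = 14.4815
  (7 − 25.742574)²/25.742574 = 13.6460
  (6 − 24.742574)²/24.742574 = 14.1976
  (45 − 26.257426)²/26.257426 = 13.3785
χ² = 14.4815 + 13.6460 + 14.1976 + 13.3785 = 55.704

55.704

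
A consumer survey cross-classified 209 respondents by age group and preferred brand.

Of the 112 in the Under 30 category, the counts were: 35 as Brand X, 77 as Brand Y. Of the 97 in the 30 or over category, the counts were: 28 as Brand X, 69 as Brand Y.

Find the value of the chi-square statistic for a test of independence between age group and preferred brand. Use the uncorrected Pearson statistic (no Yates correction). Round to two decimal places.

0.14

Row totals: 112, 97. Column totals: 63, 146. Grand total N = 209.
Expected counts (row total × column total / N):
  Under 30, Brand X: 112×63/209 = 33.761
  Under 30, Brand Y: 112×146/209 = 78.239
  30 or over, Brand X: 97×63/209 = 29.239
  30 or over, Brand Y: 97×146/209 = 67.761
Contributions (O − E)²/E:
  (35 − 33.761)²/33.761 = 0.0455
  (77 − 78.239)²/78.239 = 0.0196
  (28 − 29.239)²/29.239 = 0.0525
  (69 − 67.761)²/67.761 = 0.0227
χ² = 0.0455 + 0.0196 + 0.0525 + 0.0227 = 0.14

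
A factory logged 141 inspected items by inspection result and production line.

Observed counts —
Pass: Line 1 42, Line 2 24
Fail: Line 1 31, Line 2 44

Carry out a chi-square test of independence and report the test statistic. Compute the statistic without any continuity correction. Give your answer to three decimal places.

6.994

Row totals: 66, 75. Column totals: 73, 68. Grand total N = 141.
Expected counts (row total × column total / N):
  Pass, Line 1: 66×73/141 = 34.1702
  Pass, Line 2: 66×68/141 = 31.8298
  Fail, Line 1: 75×73/141 = 38.8298
  Fail, Line 2: 75×68/141 = 36.1702
Contributions (O − E)²/E:
  (42 − 34.1702)²/34.1702 = 1.7941
  (24 − 31.8298)²/31.8298 = 1.9260
  (31 − 38.8298)²/38.8298 = 1.5788
  (44 − 36.1702)²/36.1702 = 1.6949
χ² = 1.7941 + 1.9260 + 1.5788 + 1.6949 = 6.994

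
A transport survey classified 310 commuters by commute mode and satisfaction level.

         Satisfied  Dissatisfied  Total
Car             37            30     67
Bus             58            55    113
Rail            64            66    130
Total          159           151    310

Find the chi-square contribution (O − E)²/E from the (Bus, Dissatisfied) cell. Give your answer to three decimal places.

Row total (Bus) = 113; column total (Dissatisfied) = 151; N = 310.
Expected count E = 113 × 151 / 310 = 55.0419.
Contribution = (O − E)²/E = (55 − 55.0419)² / 55.0419 = 0.000.

0.000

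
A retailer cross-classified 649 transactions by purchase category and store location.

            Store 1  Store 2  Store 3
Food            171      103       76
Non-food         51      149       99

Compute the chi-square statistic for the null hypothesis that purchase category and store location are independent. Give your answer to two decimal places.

72.73

Row totals: 350, 299. Column totals: 222, 252, 175. Grand total N = 649.
Expected counts (row total × column total / N):
  Food, Store 1: 350×222/649 = 119.7227
  Food, Store 2: 350×252/649 = 135.9014
  Food, Store 3: 350×175/649 = 94.3760
  Non-food, Store 1: 299×222/649 = 102.2773
  Non-food, Store 2: 299×252/649 = 116.0986
  Non-food, Store 3: 299×175/649 = 80.6240
Contributions (O − E)²/E:
  (171 − 119.7227)²/119.7227 = 21.9621
  (103 − 135.9014)²/135.9014 = 7.9653
  (76 − 94.3760)²/94.3760 = 3.5780
  (51 − 102.2773)²/102.2773 = 25.7082
  (149 − 116.0986)²/116.0986 = 9.3240
  (99 − 80.6240)²/80.6240 = 4.1883
χ² = 21.9621 + 7.9653 + 3.5780 + 25.7082 + 9.3240 + 4.1883 = 72.73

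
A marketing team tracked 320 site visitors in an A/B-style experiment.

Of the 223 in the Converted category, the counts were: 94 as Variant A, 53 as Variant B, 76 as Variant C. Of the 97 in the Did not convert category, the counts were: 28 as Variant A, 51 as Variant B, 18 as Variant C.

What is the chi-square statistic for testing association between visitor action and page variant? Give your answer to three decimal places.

Row totals: 223, 97. Column totals: 122, 104, 94. Grand total N = 320.
Expected counts (row total × column total / N):
  Converted, Variant A: 223×122/320 = 85.0187
  Converted, Variant B: 223×104/320 = 72.4750
  Converted, Variant C: 223×94/320 = 65.5062
  Did not convert, Variant A: 97×122/320 = 36.9813
  Did not convert, Variant B: 97×104/320 = 31.5250
  Did not convert, Variant C: 97×94/320 = 28.4937
Contributions (O − E)²/E:
  (94 − 85.0187)²/85.0187 = 0.9488
  (53 − 72.4750)²/72.4750 = 5.2332
  (76 − 65.5062)²/65.5062 = 1.6811
  (28 − 36.9813)²/36.9813 = 2.1812
  (51 − 31.5250)²/31.5250 = 12.0309
  (18 − 28.4937)²/28.4937 = 3.8646
χ² = 0.9488 + 5.2332 + 1.6811 + 2.1812 + 12.0309 + 3.8646 = 25.940

25.940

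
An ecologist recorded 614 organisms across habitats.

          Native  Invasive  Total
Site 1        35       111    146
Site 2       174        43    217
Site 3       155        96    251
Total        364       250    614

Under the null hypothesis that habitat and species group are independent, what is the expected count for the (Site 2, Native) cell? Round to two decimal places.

128.64

Row total (Site 2) = 217; column total (Native) = 364; grand total N = 614.
Expected count = (row total × column total) / N = 217 × 364 / 614 = 128.64.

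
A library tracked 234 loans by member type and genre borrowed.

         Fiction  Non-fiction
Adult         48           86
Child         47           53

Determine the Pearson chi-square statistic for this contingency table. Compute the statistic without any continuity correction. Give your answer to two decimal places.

Row totals: 134, 100. Column totals: 95, 139. Grand total N = 234.
Expected counts (row total × column total / N):
  Adult, Fiction: 134×95/234 = 54.402
  Adult, Non-fiction: 134×139/234 = 79.598
  Child, Fiction: 100×95/234 = 40.598
  Child, Non-fiction: 100×139/234 = 59.402
Contributions (O − E)²/E:
  (48 − 54.402)²/54.402 = 0.7534
  (86 − 79.598)²/79.598 = 0.5149
  (47 − 40.598)²/40.598 = 1.0095
  (53 − 59.402)²/59.402 = 0.6900
χ² = 0.7534 + 0.5149 + 1.0095 + 0.6900 = 2.97

2.97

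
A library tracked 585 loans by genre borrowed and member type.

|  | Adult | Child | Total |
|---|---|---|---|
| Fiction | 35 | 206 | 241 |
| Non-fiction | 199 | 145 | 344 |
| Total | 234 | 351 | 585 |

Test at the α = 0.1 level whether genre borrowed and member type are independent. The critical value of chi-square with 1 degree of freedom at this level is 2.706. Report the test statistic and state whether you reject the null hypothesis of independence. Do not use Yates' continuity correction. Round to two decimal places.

Grand total N = 585.
Expected counts (row total × column total / N):
  Fiction, Adult: 241×234/585 = 96.400
  Fiction, Child: 241×351/585 = 144.600
  Non-fiction, Adult: 344×234/585 = 137.600
  Non-fiction, Child: 344×351/585 = 206.400
Contributions (O − E)²/E:
  (35 − 96.400)²/96.400 = 39.1075
  (206 − 144.600)²/144.600 = 26.0716
  (199 − 137.600)²/137.600 = 27.3980
  (145 − 206.400)²/206.400 = 18.2653
χ² = 39.1075 + 26.0716 + 27.3980 + 18.2653 = 110.84
df = (2−1)(2−1) = 1. Since 110.84 > 2.706, reject the null hypothesis of independence at α = 0.1.

110.84; reject H₀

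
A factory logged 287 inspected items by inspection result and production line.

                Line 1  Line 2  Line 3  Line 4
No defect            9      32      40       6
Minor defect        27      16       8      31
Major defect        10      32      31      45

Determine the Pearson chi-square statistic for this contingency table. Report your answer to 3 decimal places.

65.886

Row totals: 87, 82, 118. Column totals: 46, 80, 79, 82. Grand total N = 287.
Expected counts (row total × column total / N):
  No defect, Line 1: 87×46/287 = 13.94425
  No defect, Line 2: 87×80/287 = 24.25087
  No defect, Line 3: 87×79/287 = 23.94774
  No defect, Line 4: 87×82/287 = 24.85714
  Minor defect, Line 1: 82×46/287 = 13.14286
  Minor defect, Line 2: 82×80/287 = 22.85714
  Minor defect, Line 3: 82×79/287 = 22.57143
  Minor defect, Line 4: 82×82/287 = 23.42857
  Major defect, Line 1: 118×46/287 = 18.91289
  Major defect, Line 2: 118×80/287 = 32.89199
  Major defect, Line 3: 118×79/287 = 32.48084
  Major defect, Line 4: 118×82/287 = 33.71429
Contributions (O − E)²/E:
  (9 − 13.94425)²/13.94425 = 1.7531
  (32 − 24.25087)²/24.25087 = 2.4762
  (40 − 23.94774)²/23.94774 = 10.7599
  (6 − 24.85714)²/24.85714 = 14.3054
  (27 − 13.14286)²/13.14286 = 14.6102
  (16 − 22.85714)²/22.85714 = 2.0571
  (8 − 22.57143)²/22.57143 = 9.4069
  (31 − 23.42857)²/23.42857 = 2.4469
  (10 − 18.91289)²/18.91289 = 4.2003
  (32 − 32.89199)²/32.89199 = 0.0242
  (31 − 32.48084)²/32.48084 = 0.0675
  (45 − 33.71429)²/33.71429 = 3.7778
χ² = 1.7531 + 2.4762 + 10.7599 + 14.3054 + 14.6102 + 2.0571 + 9.4069 + 2.4469 + 4.2003 + 0.0242 + 0.0675 + 3.7778 = 65.886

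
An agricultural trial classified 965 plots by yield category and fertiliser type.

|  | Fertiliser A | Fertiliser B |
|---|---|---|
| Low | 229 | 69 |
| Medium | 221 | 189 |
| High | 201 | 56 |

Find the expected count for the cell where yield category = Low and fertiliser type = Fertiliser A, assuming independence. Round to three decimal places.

Row total (Low) = 298; column total (Fertiliser A) = 651; grand total N = 965.
Expected count = (row total × column total) / N = 298 × 651 / 965 = 201.034.

201.034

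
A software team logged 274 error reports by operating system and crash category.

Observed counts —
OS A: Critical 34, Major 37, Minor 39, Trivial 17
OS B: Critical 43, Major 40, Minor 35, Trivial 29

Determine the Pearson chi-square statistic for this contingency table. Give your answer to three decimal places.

3.072

Row totals: 127, 147. Column totals: 77, 77, 74, 46. Grand total N = 274.
Expected counts (row total × column total / N):
  OS A, Critical: 127×77/274 = 35.6898
  OS A, Major: 127×77/274 = 35.6898
  OS A, Minor: 127×74/274 = 34.2993
  OS A, Trivial: 127×46/274 = 21.3212
  OS B, Critical: 147×77/274 = 41.3102
  OS B, Major: 147×77/274 = 41.3102
  OS B, Minor: 147×74/274 = 39.7007
  OS B, Trivial: 147×46/274 = 24.6788
Contributions (O − E)²/E:
  (34 − 35.6898)²/35.6898 = 0.0800
  (37 − 35.6898)²/35.6898 = 0.0481
  (39 − 34.2993)²/34.2993 = 0.6442
  (17 − 21.3212)²/21.3212 = 0.8758
  (43 − 41.3102)²/41.3102 = 0.0691
  (40 − 41.3102)²/41.3102 = 0.0416
  (35 − 39.7007)²/39.7007 = 0.5566
  (29 − 24.6788)²/24.6788 = 0.7566
χ² = 0.0800 + 0.0481 + 0.6442 + 0.8758 + 0.0691 + 0.0416 + 0.5566 + 0.7566 = 3.072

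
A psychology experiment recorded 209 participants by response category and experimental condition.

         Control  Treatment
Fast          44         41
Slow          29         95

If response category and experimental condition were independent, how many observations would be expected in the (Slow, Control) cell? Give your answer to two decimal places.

Row total (Slow) = 124; column total (Control) = 73; grand total N = 209.
Expected count = (row total × column total) / N = 124 × 73 / 209 = 43.31.

43.31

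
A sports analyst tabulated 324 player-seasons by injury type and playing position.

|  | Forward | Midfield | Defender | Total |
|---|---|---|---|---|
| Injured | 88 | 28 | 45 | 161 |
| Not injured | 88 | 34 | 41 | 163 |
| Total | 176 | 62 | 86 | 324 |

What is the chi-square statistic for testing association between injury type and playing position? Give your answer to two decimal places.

Grand total N = 324.
Expected counts (row total × column total / N):
  Injured, Forward: 161×176/324 = 87.457
  Injured, Midfield: 161×62/324 = 30.809
  Injured, Defender: 161×86/324 = 42.735
  Not injured, Forward: 163×176/324 = 88.543
  Not injured, Midfield: 163×62/324 = 31.191
  Not injured, Defender: 163×86/324 = 43.265
Contributions (O − E)²/E:
  (88 − 87.457)²/87.457 = 0.0034
  (28 − 30.809)²/30.809 = 0.2561
  (45 − 42.735)²/42.735 = 0.1200
  (88 − 88.543)²/88.543 = 0.0033
  (34 − 31.191)²/31.191 = 0.2530
  (41 − 43.265)²/43.265 = 0.1186
χ² = 0.0034 + 0.2561 + 0.1200 + 0.0033 + 0.2530 + 0.1186 = 0.75

0.75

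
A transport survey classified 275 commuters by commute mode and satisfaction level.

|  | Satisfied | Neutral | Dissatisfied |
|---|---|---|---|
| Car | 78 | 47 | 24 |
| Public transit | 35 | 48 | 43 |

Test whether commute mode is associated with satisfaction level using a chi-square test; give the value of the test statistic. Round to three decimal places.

Row totals: 149, 126. Column totals: 113, 95, 67. Grand total N = 275.
Expected counts (row total × column total / N):
  Car, Satisfied: 149×113/275 = 61.2255
  Car, Neutral: 149×95/275 = 51.4727
  Car, Dissatisfied: 149×67/275 = 36.3018
  Public transit, Satisfied: 126×113/275 = 51.7745
  Public transit, Neutral: 126×95/275 = 43.5273
  Public transit, Dissatisfied: 126×67/275 = 30.6982
Contributions (O − E)²/E:
  (78 − 61.2255)²/61.2255 = 4.5959
  (47 − 51.4727)²/51.4727 = 0.3887
  (24 − 36.3018)²/36.3018 = 4.1688
  (35 − 51.7745)²/51.7745 = 5.4348
  (48 − 43.5273)²/43.5273 = 0.4596
  (43 − 30.6982)²/30.6982 = 4.9297
χ² = 4.5959 + 0.3887 + 4.1688 + 5.4348 + 0.4596 + 4.9297 = 19.978

19.978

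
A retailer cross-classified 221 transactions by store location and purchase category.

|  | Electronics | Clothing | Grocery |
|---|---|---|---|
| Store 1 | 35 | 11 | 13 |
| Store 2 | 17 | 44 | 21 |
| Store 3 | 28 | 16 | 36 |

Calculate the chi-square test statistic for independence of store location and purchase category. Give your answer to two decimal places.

40.17

Row totals: 59, 82, 80. Column totals: 80, 71, 70. Grand total N = 221.
Expected counts (row total × column total / N):
  Store 1, Electronics: 59×80/221 = 21.3575
  Store 1, Clothing: 59×71/221 = 18.9548
  Store 1, Grocery: 59×70/221 = 18.6878
  Store 2, Electronics: 82×80/221 = 29.6833
  Store 2, Clothing: 82×71/221 = 26.3439
  Store 2, Grocery: 82×70/221 = 25.9729
  Store 3, Electronics: 80×80/221 = 28.9593
  Store 3, Clothing: 80×71/221 = 25.7014
  Store 3, Grocery: 80×70/221 = 25.3394
Contributions (O − E)²/E:
  (35 − 21.3575)²/21.3575 = 8.7144
  (11 − 18.9548)²/18.9548 = 3.3384
  (13 − 18.6878)²/18.6878 = 1.7311
  (17 − 29.6833)²/29.6833 = 5.4194
  (44 − 26.3439)²/26.3439 = 11.8334
  (21 − 25.9729)²/25.9729 = 0.9521
  (28 − 28.9593)²/28.9593 = 0.0318
  (16 − 25.7014)²/25.7014 = 3.6619
  (36 − 25.3394)²/25.3394 = 4.4850
χ² = 8.7144 + 3.3384 + 1.7311 + 5.4194 + 11.8334 + 0.9521 + 0.0318 + 3.6619 + 4.4850 = 40.17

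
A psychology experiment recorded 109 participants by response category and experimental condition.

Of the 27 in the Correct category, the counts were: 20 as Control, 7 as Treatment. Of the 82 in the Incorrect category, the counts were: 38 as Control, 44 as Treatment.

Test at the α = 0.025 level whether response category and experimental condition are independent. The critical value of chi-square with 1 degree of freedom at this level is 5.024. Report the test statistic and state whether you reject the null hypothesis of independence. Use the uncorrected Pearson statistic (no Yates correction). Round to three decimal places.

Row totals: 27, 82. Column totals: 58, 51. Grand total N = 109.
Expected counts (row total × column total / N):
  Correct, Control: 27×58/109 = 14.3670
  Correct, Treatment: 27×51/109 = 12.6330
  Incorrect, Control: 82×58/109 = 43.6330
  Incorrect, Treatment: 82×51/109 = 38.3670
Contributions (O − E)²/E:
  (20 − 14.3670)²/14.3670 = 2.2086
  (7 − 12.6330)²/12.6330 = 2.5117
  (38 − 43.6330)²/43.6330 = 0.7272
  (44 − 38.3670)²/38.3670 = 0.8270
χ² = 2.2086 + 2.5117 + 0.7272 + 0.8270 = 6.275
df = (2−1)(2−1) = 1. Since 6.275 > 5.024, reject the null hypothesis of independence at α = 0.025.

6.275; reject H₀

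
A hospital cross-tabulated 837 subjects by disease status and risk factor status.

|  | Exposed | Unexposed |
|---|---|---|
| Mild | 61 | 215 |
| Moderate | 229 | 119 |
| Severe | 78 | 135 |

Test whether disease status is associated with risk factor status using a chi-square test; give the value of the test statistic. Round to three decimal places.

Row totals: 276, 348, 213. Column totals: 368, 469. Grand total N = 837.
Expected counts (row total × column total / N):
  Mild, Exposed: 276×368/837 = 121.34767
  Mild, Unexposed: 276×469/837 = 154.65233
  Moderate, Exposed: 348×368/837 = 153.00358
  Moderate, Unexposed: 348×469/837 = 194.99642
  Severe, Exposed: 213×368/837 = 93.64875
  Severe, Unexposed: 213×469/837 = 119.35125
Contributions (O − E)²/E:
  (61 − 121.34767)²/121.34767 = 30.0116
  (215 − 154.65233)²/154.65233 = 23.5486
  (229 − 153.00358)²/153.00358 = 37.7472
  (119 − 194.99642)²/194.99642 = 29.6183
  (78 − 93.64875)²/93.64875 = 2.6149
  (135 − 119.35125)²/119.35125 = 2.0518
χ² = 30.0116 + 23.5486 + 37.7472 + 29.6183 + 2.6149 + 2.0518 = 125.592

125.592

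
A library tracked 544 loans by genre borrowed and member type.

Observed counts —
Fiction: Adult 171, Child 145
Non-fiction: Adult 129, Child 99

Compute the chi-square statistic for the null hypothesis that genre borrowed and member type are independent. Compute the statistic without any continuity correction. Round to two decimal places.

0.33

Row totals: 316, 228. Column totals: 300, 244. Grand total N = 544.
Expected counts (row total × column total / N):
  Fiction, Adult: 316×300/544 = 174.265
  Fiction, Child: 316×244/544 = 141.735
  Non-fiction, Adult: 228×300/544 = 125.735
  Non-fiction, Child: 228×244/544 = 102.265
Contributions (O − E)²/E:
  (171 − 174.265)²/174.265 = 0.0612
  (145 − 141.735)²/141.735 = 0.0752
  (129 − 125.735)²/125.735 = 0.0848
  (99 − 102.265)²/102.265 = 0.1042
χ² = 0.0612 + 0.0752 + 0.0848 + 0.1042 = 0.33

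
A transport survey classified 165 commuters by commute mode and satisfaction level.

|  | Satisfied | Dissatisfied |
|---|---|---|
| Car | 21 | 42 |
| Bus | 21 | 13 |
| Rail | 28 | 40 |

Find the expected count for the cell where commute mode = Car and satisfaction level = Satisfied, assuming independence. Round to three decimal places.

26.727

Row total (Car) = 63; column total (Satisfied) = 70; grand total N = 165.
Expected count = (row total × column total) / N = 63 × 70 / 165 = 26.727.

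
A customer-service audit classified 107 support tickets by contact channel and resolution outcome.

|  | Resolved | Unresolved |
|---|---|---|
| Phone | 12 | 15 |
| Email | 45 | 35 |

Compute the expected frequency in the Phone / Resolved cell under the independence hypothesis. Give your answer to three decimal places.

14.383

Row total (Phone) = 27; column total (Resolved) = 57; grand total N = 107.
Expected count = (row total × column total) / N = 27 × 57 / 107 = 14.383.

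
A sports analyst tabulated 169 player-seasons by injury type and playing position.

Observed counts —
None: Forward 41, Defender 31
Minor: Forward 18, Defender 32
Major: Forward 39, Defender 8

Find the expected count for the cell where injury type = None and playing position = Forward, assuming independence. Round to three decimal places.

41.751

Row total (None) = 72; column total (Forward) = 98; grand total N = 169.
Expected count = (row total × column total) / N = 72 × 98 / 169 = 41.751.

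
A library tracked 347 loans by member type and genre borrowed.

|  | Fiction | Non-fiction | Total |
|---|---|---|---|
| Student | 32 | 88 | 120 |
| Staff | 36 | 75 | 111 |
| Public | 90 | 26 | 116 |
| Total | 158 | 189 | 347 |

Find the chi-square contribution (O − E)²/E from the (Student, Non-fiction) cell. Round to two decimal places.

7.84

Row total (Student) = 120; column total (Non-fiction) = 189; N = 347.
Expected count E = 120 × 189 / 347 = 65.360.
Contribution = (O − E)²/E = (88 − 65.360)² / 65.360 = 7.84.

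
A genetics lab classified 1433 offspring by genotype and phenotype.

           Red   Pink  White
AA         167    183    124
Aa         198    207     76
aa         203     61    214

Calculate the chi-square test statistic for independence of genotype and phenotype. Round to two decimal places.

Row totals: 474, 481, 478. Column totals: 568, 451, 414. Grand total N = 1433.
Expected counts (row total × column total / N):
  AA, Red: 474×568/1433 = 187.880
  AA, Pink: 474×451/1433 = 149.179
  AA, White: 474×414/1433 = 136.941
  Aa, Red: 481×568/1433 = 190.655
  Aa, Pink: 481×451/1433 = 151.382
  Aa, White: 481×414/1433 = 138.963
  aa, Red: 478×568/1433 = 189.465
  aa, Pink: 478×451/1433 = 150.438
  aa, White: 478×414/1433 = 138.096
Contributions (O − E)²/E:
  (167 − 187.880)²/187.880 = 2.3205
  (183 − 149.179)²/149.179 = 7.6677
  (124 − 136.941)²/136.941 = 1.2229
  (198 − 190.655)²/190.655 = 0.2830
  (207 − 151.382)²/151.382 = 20.4341
  (76 − 138.963)²/138.963 = 28.5280
  (203 − 189.465)²/189.465 = 0.9669
  (61 − 150.438)²/150.438 = 53.1724
  (214 − 138.096)²/138.096 = 41.7204
χ² = 2.3205 + 7.6677 + 1.2229 + 0.2830 + 20.4341 + 28.5280 + 0.9669 + 53.1724 + 41.7204 = 156.32

156.32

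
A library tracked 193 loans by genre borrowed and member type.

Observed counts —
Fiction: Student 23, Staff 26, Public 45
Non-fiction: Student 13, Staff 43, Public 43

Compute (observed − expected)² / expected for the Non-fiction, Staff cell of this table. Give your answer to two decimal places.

Row total (Non-fiction) = 99; column total (Staff) = 69; N = 193.
Expected count E = 99 × 69 / 193 = 35.394.
Contribution = (O − E)²/E = (43 − 35.394)² / 35.394 = 1.63.

1.63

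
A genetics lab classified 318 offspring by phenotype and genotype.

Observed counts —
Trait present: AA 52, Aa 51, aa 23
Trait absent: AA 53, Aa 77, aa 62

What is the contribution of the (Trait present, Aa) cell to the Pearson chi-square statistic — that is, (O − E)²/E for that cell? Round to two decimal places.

0.00

Row total (Trait present) = 126; column total (Aa) = 128; N = 318.
Expected count E = 126 × 128 / 318 = 50.717.
Contribution = (O − E)²/E = (51 − 50.717)² / 50.717 = 0.00.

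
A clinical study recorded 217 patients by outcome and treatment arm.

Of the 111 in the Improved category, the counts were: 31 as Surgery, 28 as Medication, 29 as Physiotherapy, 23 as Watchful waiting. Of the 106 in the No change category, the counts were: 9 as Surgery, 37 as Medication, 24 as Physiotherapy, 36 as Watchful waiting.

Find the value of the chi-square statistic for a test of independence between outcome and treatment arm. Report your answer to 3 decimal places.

16.576

Row totals: 111, 106. Column totals: 40, 65, 53, 59. Grand total N = 217.
Expected counts (row total × column total / N):
  Improved, Surgery: 111×40/217 = 20.4608
  Improved, Medication: 111×65/217 = 33.2488
  Improved, Physiotherapy: 111×53/217 = 27.1106
  Improved, Watchful waiting: 111×59/217 = 30.1797
  No change, Surgery: 106×40/217 = 19.5392
  No change, Medication: 106×65/217 = 31.7512
  No change, Physiotherapy: 106×53/217 = 25.8894
  No change, Watchful waiting: 106×59/217 = 28.8203
Contributions (O − E)²/E:
  (31 − 20.4608)²/20.4608 = 5.4287
  (28 − 33.2488)²/33.2488 = 0.8286
  (29 − 27.1106)²/27.1106 = 0.1317
  (23 − 30.1797)²/30.1797 = 1.7080
  (9 − 19.5392)²/19.5392 = 5.6847
  (37 − 31.7512)²/31.7512 = 0.8677
  (24 − 25.8894)²/25.8894 = 0.1379
  (36 − 28.8203)²/28.8203 = 1.7886
χ² = 5.4287 + 0.8286 + 0.1317 + 1.7080 + 5.6847 + 0.8677 + 0.1379 + 1.7886 = 16.576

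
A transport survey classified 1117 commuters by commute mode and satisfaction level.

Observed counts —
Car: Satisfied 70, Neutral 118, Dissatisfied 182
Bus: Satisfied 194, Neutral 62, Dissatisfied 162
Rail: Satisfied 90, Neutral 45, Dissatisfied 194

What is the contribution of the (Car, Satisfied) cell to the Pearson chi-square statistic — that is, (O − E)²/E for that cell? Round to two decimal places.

19.05

Row total (Car) = 370; column total (Satisfied) = 354; N = 1117.
Expected count E = 370 × 354 / 1117 = 117.261.
Contribution = (O − E)²/E = (70 − 117.261)² / 117.261 = 19.05.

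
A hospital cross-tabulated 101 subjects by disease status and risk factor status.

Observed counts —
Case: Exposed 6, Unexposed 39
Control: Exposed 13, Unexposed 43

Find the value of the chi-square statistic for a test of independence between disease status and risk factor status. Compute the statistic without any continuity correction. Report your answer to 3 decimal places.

Row totals: 45, 56. Column totals: 19, 82. Grand total N = 101.
Expected counts (row total × column total / N):
  Case, Exposed: 45×19/101 = 8.4653
  Case, Unexposed: 45×82/101 = 36.5347
  Control, Exposed: 56×19/101 = 10.5347
  Control, Unexposed: 56×82/101 = 45.4653
Contributions (O − E)²/E:
  (6 − 8.4653)²/8.4653 = 0.7180
  (39 − 36.5347)²/36.5347 = 0.1664
  (13 − 10.5347)²/10.5347 = 0.5769
  (43 − 45.4653)²/45.4653 = 0.1337
χ² = 0.7180 + 0.1664 + 0.5769 + 0.1337 = 1.595

1.595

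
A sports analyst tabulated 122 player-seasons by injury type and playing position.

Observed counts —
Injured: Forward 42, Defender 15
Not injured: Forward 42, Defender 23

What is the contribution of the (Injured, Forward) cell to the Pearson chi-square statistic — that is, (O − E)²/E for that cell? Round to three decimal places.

0.193

Row total (Injured) = 57; column total (Forward) = 84; N = 122.
Expected count E = 57 × 84 / 122 = 39.2459.
Contribution = (O − E)²/E = (42 − 39.2459)² / 39.2459 = 0.193.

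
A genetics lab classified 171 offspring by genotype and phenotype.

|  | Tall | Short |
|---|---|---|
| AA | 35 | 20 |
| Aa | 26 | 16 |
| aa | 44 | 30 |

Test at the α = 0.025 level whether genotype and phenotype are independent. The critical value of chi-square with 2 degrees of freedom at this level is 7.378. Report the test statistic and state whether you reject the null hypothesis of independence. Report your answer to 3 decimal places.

0.238; fail to reject H₀

Row totals: 55, 42, 74. Column totals: 105, 66. Grand total N = 171.
Expected counts (row total × column total / N):
  AA, Tall: 55×105/171 = 33.7719
  AA, Short: 55×66/171 = 21.2281
  Aa, Tall: 42×105/171 = 25.7895
  Aa, Short: 42×66/171 = 16.2105
  aa, Tall: 74×105/171 = 45.4386
  aa, Short: 74×66/171 = 28.5614
Contributions (O − E)²/E:
  (35 − 33.7719)²/33.7719 = 0.0447
  (20 − 21.2281)²/21.2281 = 0.0710
  (26 − 25.7895)²/25.7895 = 0.0017
  (16 − 16.2105)²/16.2105 = 0.0027
  (44 − 45.4386)²/45.4386 = 0.0455
  (30 − 28.5614)²/28.5614 = 0.0725
χ² = 0.0447 + 0.0710 + 0.0017 + 0.0027 + 0.0455 + 0.0725 = 0.238
df = (3−1)(2−1) = 2. Since 0.238 < 7.378, fail to reject the null hypothesis of independence at α = 0.025.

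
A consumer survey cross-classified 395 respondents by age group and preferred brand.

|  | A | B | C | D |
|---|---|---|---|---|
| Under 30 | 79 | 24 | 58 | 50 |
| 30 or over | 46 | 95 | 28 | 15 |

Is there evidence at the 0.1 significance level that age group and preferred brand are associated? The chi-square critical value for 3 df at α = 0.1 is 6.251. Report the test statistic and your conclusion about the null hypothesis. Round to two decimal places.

Row totals: 211, 184. Column totals: 125, 119, 86, 65. Grand total N = 395.
Expected counts (row total × column total / N):
  Under 30, A: 211×125/395 = 66.772
  Under 30, B: 211×119/395 = 63.567
  Under 30, C: 211×86/395 = 45.939
  Under 30, D: 211×65/395 = 34.722
  30 or over, A: 184×125/395 = 58.228
  30 or over, B: 184×119/395 = 55.433
  30 or over, C: 184×86/395 = 40.061
  30 or over, D: 184×65/395 = 30.278
Contributions (O − E)²/E:
  (79 − 66.772)²/66.772 = 2.2393
  (24 − 63.567)²/63.567 = 24.6283
  (58 − 45.939)²/45.939 = 3.1665
  (50 − 34.722)²/34.722 = 6.7225
  (46 − 58.228)²/58.228 = 2.5679
  (95 − 55.433)²/55.433 = 28.2422
  (28 − 40.061)²/40.061 = 3.6312
  (15 − 30.278)²/30.278 = 7.7091
χ² = 2.2393 + 24.6283 + 3.1665 + 6.7225 + 2.5679 + 28.2422 + 3.6312 + 7.7091 = 78.91
df = (2−1)(4−1) = 3. Since 78.91 > 6.251, reject the null hypothesis of independence at α = 0.1.

78.91; reject H₀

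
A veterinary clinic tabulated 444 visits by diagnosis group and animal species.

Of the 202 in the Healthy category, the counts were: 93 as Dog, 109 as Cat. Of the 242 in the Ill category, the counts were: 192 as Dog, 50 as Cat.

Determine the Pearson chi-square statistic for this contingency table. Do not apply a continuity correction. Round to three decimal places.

Row totals: 202, 242. Column totals: 285, 159. Grand total N = 444.
Expected counts (row total × column total / N):
  Healthy, Dog: 202×285/444 = 129.6622
  Healthy, Cat: 202×159/444 = 72.3378
  Ill, Dog: 242×285/444 = 155.3378
  Ill, Cat: 242×159/444 = 86.6622
Contributions (O − E)²/E:
  (93 − 129.6622)²/129.6622 = 10.3663
  (109 − 72.3378)²/72.3378 = 18.5811
  (192 − 155.3378)²/155.3378 = 8.6529
  (50 − 86.6622)²/86.6622 = 15.5098
χ² = 10.3663 + 18.5811 + 8.6529 + 15.5098 = 53.110

53.110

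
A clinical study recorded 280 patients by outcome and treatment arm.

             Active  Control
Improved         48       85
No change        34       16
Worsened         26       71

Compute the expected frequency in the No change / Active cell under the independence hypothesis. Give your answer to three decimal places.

19.286

Row total (No change) = 50; column total (Active) = 108; grand total N = 280.
Expected count = (row total × column total) / N = 50 × 108 / 280 = 19.286.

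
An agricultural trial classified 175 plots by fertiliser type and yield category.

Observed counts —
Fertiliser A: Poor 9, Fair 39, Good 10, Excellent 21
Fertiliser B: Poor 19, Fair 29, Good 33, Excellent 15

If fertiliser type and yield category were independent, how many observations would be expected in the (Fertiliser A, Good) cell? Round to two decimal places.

Row total (Fertiliser A) = 79; column total (Good) = 43; grand total N = 175.
Expected count = (row total × column total) / N = 79 × 43 / 175 = 19.41.

19.41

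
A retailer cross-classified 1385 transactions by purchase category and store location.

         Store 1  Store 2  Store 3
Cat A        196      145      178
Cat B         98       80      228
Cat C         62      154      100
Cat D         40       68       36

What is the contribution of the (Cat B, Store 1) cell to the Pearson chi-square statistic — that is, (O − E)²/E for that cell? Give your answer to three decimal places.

2.817

Row total (Cat B) = 406; column total (Store 1) = 396; N = 1385.
Expected count E = 406 × 396 / 1385 = 116.08375.
Contribution = (O − E)²/E = (98 − 116.08375)² / 116.08375 = 2.817.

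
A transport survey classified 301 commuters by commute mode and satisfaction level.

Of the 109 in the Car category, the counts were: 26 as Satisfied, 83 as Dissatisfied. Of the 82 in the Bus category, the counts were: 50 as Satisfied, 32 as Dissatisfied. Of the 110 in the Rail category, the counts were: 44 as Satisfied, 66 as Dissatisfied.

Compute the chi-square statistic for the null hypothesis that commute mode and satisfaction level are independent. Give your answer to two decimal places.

26.90

Row totals: 109, 82, 110. Column totals: 120, 181. Grand total N = 301.
Expected counts (row total × column total / N):
  Car, Satisfied: 109×120/301 = 43.455
  Car, Dissatisfied: 109×181/301 = 65.545
  Bus, Satisfied: 82×120/301 = 32.691
  Bus, Dissatisfied: 82×181/301 = 49.309
  Rail, Satisfied: 110×120/301 = 43.854
  Rail, Dissatisfied: 110×181/301 = 66.146
Contributions (O − E)²/E:
  (26 − 43.455)²/43.455 = 7.0113
  (83 − 65.545)²/65.545 = 4.6484
  (50 − 32.691)²/32.691 = 9.1646
  (32 − 49.309)²/49.309 = 6.0760
  (44 − 43.854)²/43.854 = 0.0005
  (66 − 66.146)²/66.146 = 0.0003
χ² = 7.0113 + 4.6484 + 9.1646 + 6.0760 + 0.0005 + 0.0003 = 26.90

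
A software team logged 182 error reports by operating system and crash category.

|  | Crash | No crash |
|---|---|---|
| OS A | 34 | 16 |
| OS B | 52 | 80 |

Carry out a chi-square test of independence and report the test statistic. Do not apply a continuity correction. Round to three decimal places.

11.906

Row totals: 50, 132. Column totals: 86, 96. Grand total N = 182.
Expected counts (row total × column total / N):
  OS A, Crash: 50×86/182 = 23.6264
  OS A, No crash: 50×96/182 = 26.3736
  OS B, Crash: 132×86/182 = 62.3736
  OS B, No crash: 132×96/182 = 69.6264
Contributions (O − E)²/E:
  (34 − 23.6264)²/23.6264 = 4.5547
  (16 − 26.3736)²/26.3736 = 4.0803
  (52 − 62.3736)²/62.3736 = 1.7253
  (80 − 69.6264)²/69.6264 = 1.5456
χ² = 4.5547 + 4.0803 + 1.7253 + 1.5456 = 11.906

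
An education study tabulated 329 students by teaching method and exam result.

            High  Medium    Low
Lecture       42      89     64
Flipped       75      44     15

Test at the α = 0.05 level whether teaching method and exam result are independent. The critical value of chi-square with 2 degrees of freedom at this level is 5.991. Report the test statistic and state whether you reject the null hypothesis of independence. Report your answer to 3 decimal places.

Row totals: 195, 134. Column totals: 117, 133, 79. Grand total N = 329.
Expected counts (row total × column total / N):
  Lecture, High: 195×117/329 = 69.3465
  Lecture, Medium: 195×133/329 = 78.8298
  Lecture, Low: 195×79/329 = 46.8237
  Flipped, High: 134×117/329 = 47.6535
  Flipped, Medium: 134×133/329 = 54.1702
  Flipped, Low: 134×79/329 = 32.1763
Contributions (O − E)²/E:
  (42 − 69.3465)²/69.3465 = 10.7840
  (89 − 78.8298)²/78.8298 = 1.3121
  (64 − 46.8237)²/46.8237 = 6.3008
  (75 − 47.6535)²/47.6535 = 15.6931
  (44 − 54.1702)²/54.1702 = 1.9094
  (15 − 32.1763)²/32.1763 = 9.1690
χ² = 10.7840 + 1.3121 + 6.3008 + 15.6931 + 1.9094 + 9.1690 = 45.168
df = (2−1)(3−1) = 2. Since 45.168 > 5.991, reject the null hypothesis of independence at α = 0.05.

45.168; reject H₀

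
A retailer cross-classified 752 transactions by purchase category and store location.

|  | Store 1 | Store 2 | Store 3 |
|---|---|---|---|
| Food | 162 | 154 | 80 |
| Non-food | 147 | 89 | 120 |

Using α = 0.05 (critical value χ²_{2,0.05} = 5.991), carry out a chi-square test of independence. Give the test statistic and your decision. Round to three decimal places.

24.055; reject H₀

Row totals: 396, 356. Column totals: 309, 243, 200. Grand total N = 752.
Expected counts (row total × column total / N):
  Food, Store 1: 396×309/752 = 162.7181
  Food, Store 2: 396×243/752 = 127.9628
  Food, Store 3: 396×200/752 = 105.3191
  Non-food, Store 1: 356×309/752 = 146.2819
  Non-food, Store 2: 356×243/752 = 115.0372
  Non-food, Store 3: 356×200/752 = 94.6809
Contributions (O − E)²/E:
  (162 − 162.7181)²/162.7181 = 0.0032
  (154 − 127.9628)²/127.9628 = 5.2979
  (80 − 105.3191)²/105.3191 = 6.0868
  (147 − 146.2819)²/146.2819 = 0.0035
  (89 − 115.0372)²/115.0372 = 5.8932
  (120 − 94.6809)²/94.6809 = 6.7707
χ² = 0.0032 + 5.2979 + 6.0868 + 0.0035 + 5.8932 + 6.7707 = 24.055
df = (2−1)(3−1) = 2. Since 24.055 > 5.991, reject the null hypothesis of independence at α = 0.05.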